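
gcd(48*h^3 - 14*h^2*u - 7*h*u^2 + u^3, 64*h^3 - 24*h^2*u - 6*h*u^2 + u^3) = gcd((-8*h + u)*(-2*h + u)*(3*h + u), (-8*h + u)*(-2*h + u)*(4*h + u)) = 16*h^2 - 10*h*u + u^2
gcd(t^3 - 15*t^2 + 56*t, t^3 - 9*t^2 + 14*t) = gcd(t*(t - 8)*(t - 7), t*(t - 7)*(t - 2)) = t^2 - 7*t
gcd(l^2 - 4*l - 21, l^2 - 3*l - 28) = l - 7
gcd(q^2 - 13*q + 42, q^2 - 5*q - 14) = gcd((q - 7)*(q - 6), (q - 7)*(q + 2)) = q - 7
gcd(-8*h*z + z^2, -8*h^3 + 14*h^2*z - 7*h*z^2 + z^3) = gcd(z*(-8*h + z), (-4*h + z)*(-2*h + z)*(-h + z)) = 1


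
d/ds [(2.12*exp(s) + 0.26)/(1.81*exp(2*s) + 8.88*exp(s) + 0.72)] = (-(2.12*exp(s) + 0.26)*(3.62*exp(s) + 8.88) + 3.8372*exp(2*s) + 18.8256*exp(s) + 1.5264)*exp(s)/(1.81*exp(2*s) + 8.88*exp(s) + 0.72)^2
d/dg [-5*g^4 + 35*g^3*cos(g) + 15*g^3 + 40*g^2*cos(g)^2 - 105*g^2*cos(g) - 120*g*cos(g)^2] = -35*g^3*sin(g) - 20*g^3 - 40*g^2*sin(2*g) + 105*sqrt(2)*g^2*sin(g + pi/4) + 45*g^2 + 120*g*sin(2*g) - 210*g*cos(g) + 40*g*cos(2*g) + 40*g - 60*cos(2*g) - 60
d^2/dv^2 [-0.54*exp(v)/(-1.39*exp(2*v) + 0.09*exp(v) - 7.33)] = (1.043334*exp(4*v) + 0.067554*exp(3*v) - 33.011388*exp(2*v) + 0.356238*exp(v) + 29.013606)*exp(v)/(2.685619*exp(6*v) - 0.521667*exp(5*v) + 42.520656*exp(4*v) - 5.502627*exp(3*v) + 224.227632*exp(2*v) - 14.506803*exp(v) + 393.832837)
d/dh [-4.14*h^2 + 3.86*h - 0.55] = 3.86 - 8.28*h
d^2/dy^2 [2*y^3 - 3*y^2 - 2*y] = 12*y - 6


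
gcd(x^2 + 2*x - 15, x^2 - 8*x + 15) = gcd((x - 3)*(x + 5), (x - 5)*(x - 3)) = x - 3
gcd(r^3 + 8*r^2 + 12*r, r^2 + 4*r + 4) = r + 2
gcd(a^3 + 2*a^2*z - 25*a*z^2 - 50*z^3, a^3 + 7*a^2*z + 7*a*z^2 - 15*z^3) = a + 5*z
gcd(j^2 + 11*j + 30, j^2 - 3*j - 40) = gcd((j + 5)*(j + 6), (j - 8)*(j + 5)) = j + 5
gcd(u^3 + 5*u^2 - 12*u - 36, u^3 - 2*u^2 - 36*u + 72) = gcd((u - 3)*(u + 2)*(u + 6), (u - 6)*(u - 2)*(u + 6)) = u + 6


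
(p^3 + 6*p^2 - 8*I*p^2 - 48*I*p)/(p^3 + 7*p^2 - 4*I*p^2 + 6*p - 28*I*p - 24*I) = p*(p - 8*I)/(p^2 + p*(1 - 4*I) - 4*I)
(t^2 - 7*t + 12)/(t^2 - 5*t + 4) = (t - 3)/(t - 1)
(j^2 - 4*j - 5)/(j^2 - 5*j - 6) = (j - 5)/(j - 6)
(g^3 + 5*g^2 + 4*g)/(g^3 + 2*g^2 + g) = (g + 4)/(g + 1)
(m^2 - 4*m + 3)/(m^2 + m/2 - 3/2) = 2*(m - 3)/(2*m + 3)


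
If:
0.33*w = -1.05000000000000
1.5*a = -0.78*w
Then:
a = 1.65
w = -3.18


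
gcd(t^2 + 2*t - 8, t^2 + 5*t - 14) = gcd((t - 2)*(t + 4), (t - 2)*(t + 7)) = t - 2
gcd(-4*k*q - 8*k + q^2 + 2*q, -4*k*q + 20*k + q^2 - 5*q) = -4*k + q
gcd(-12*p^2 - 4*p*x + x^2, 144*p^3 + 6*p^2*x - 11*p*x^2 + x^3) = -6*p + x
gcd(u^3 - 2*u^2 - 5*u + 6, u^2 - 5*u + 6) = u - 3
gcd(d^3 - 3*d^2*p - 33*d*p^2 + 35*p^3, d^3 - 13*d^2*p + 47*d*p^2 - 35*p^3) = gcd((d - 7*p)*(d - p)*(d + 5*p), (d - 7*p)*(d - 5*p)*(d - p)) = d^2 - 8*d*p + 7*p^2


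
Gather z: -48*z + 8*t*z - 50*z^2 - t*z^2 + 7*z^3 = 7*z^3 + z^2*(-t - 50) + z*(8*t - 48)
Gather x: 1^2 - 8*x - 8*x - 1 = -16*x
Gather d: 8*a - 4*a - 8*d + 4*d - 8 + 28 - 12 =4*a - 4*d + 8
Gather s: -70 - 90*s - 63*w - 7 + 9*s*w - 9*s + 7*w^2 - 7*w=s*(9*w - 99) + 7*w^2 - 70*w - 77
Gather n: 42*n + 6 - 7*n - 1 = 35*n + 5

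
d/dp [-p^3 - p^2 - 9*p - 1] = -3*p^2 - 2*p - 9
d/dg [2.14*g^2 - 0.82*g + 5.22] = 4.28*g - 0.82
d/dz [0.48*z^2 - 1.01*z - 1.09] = 0.96*z - 1.01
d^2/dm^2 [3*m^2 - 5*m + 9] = 6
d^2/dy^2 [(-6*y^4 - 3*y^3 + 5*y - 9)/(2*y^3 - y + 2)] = 2*(-12*y^6 + 114*y^5 - 162*y^4 + 103*y^3 - 192*y^2 + 72*y + 1)/(8*y^9 - 12*y^7 + 24*y^6 + 6*y^5 - 24*y^4 + 23*y^3 + 6*y^2 - 12*y + 8)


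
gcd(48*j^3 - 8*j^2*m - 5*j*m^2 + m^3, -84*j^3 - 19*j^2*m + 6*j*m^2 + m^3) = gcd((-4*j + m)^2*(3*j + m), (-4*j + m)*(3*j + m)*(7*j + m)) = 12*j^2 + j*m - m^2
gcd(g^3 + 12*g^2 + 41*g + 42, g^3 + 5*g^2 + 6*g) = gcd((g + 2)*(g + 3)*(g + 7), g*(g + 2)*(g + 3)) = g^2 + 5*g + 6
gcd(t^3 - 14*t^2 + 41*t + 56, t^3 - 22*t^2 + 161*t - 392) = t^2 - 15*t + 56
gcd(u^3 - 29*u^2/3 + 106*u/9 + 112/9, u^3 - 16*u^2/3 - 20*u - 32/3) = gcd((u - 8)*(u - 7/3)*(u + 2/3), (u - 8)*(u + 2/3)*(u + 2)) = u^2 - 22*u/3 - 16/3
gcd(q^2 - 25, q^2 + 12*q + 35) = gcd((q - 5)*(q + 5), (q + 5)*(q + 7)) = q + 5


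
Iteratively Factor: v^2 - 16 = (v - 4)*(v + 4)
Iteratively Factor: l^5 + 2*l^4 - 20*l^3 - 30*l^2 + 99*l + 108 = (l - 3)*(l^4 + 5*l^3 - 5*l^2 - 45*l - 36) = (l - 3)*(l + 1)*(l^3 + 4*l^2 - 9*l - 36) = (l - 3)*(l + 1)*(l + 3)*(l^2 + l - 12) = (l - 3)^2*(l + 1)*(l + 3)*(l + 4)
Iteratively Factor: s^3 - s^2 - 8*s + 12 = (s - 2)*(s^2 + s - 6) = (s - 2)^2*(s + 3)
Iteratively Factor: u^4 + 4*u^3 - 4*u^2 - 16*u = (u + 2)*(u^3 + 2*u^2 - 8*u) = (u + 2)*(u + 4)*(u^2 - 2*u) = (u - 2)*(u + 2)*(u + 4)*(u)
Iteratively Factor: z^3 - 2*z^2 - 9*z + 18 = (z + 3)*(z^2 - 5*z + 6) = (z - 2)*(z + 3)*(z - 3)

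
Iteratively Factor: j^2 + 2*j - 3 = (j - 1)*(j + 3)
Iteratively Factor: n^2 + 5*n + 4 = (n + 4)*(n + 1)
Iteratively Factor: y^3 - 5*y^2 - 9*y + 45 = (y - 3)*(y^2 - 2*y - 15) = (y - 3)*(y + 3)*(y - 5)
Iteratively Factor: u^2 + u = (u)*(u + 1)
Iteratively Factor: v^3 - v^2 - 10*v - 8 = (v - 4)*(v^2 + 3*v + 2) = (v - 4)*(v + 1)*(v + 2)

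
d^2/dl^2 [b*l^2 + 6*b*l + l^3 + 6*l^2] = 2*b + 6*l + 12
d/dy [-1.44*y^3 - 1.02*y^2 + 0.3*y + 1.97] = -4.32*y^2 - 2.04*y + 0.3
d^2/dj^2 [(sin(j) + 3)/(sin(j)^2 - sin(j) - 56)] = (sin(j)^5 + 13*sin(j)^4 + 325*sin(j)^3 + 601*sin(j)^2 + 2650*sin(j) - 230)/(sin(j) + cos(j)^2 + 55)^3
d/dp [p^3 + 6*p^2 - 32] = 3*p*(p + 4)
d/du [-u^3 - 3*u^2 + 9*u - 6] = -3*u^2 - 6*u + 9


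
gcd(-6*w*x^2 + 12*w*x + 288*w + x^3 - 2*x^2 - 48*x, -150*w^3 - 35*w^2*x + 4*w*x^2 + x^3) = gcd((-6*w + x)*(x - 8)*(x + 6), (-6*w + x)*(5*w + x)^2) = -6*w + x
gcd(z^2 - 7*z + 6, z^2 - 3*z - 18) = z - 6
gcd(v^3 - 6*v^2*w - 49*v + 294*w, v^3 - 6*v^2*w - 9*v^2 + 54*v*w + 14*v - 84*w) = v^2 - 6*v*w - 7*v + 42*w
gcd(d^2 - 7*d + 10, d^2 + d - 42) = 1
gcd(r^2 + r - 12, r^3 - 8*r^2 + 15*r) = r - 3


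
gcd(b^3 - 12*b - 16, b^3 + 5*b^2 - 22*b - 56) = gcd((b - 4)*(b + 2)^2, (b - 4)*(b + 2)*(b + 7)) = b^2 - 2*b - 8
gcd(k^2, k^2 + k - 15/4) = 1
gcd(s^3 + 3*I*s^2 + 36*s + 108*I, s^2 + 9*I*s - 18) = s^2 + 9*I*s - 18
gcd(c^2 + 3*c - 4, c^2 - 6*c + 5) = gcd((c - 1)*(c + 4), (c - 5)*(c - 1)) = c - 1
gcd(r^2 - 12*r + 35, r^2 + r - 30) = r - 5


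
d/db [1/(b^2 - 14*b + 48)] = 2*(7 - b)/(b^2 - 14*b + 48)^2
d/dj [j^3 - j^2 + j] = 3*j^2 - 2*j + 1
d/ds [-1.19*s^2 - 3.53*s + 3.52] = -2.38*s - 3.53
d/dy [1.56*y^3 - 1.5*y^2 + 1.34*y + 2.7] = 4.68*y^2 - 3.0*y + 1.34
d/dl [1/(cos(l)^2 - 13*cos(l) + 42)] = (2*cos(l) - 13)*sin(l)/(cos(l)^2 - 13*cos(l) + 42)^2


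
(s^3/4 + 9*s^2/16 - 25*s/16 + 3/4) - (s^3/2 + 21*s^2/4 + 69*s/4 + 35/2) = -s^3/4 - 75*s^2/16 - 301*s/16 - 67/4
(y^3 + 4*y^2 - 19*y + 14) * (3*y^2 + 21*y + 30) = 3*y^5 + 33*y^4 + 57*y^3 - 237*y^2 - 276*y + 420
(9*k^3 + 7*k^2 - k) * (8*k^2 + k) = 72*k^5 + 65*k^4 - k^3 - k^2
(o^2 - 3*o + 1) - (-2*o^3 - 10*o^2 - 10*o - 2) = 2*o^3 + 11*o^2 + 7*o + 3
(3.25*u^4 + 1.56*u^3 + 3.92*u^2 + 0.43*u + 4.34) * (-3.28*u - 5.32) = -10.66*u^5 - 22.4068*u^4 - 21.1568*u^3 - 22.2648*u^2 - 16.5228*u - 23.0888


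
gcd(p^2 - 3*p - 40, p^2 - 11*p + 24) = p - 8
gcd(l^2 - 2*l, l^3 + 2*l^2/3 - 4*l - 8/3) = l - 2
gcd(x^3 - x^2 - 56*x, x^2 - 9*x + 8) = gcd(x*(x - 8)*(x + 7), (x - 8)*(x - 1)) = x - 8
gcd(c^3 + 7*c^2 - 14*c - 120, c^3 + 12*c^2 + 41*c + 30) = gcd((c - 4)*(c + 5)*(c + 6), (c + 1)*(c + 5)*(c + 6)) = c^2 + 11*c + 30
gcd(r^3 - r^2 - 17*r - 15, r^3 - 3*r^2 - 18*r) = r + 3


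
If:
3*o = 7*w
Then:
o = 7*w/3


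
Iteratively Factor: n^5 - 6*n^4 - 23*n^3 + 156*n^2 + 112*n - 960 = (n - 4)*(n^4 - 2*n^3 - 31*n^2 + 32*n + 240) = (n - 4)*(n + 4)*(n^3 - 6*n^2 - 7*n + 60) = (n - 4)^2*(n + 4)*(n^2 - 2*n - 15) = (n - 5)*(n - 4)^2*(n + 4)*(n + 3)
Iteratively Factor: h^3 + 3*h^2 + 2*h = (h + 2)*(h^2 + h) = (h + 1)*(h + 2)*(h)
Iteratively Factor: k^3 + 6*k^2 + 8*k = (k + 4)*(k^2 + 2*k) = (k + 2)*(k + 4)*(k)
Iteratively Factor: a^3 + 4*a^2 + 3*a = (a)*(a^2 + 4*a + 3) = a*(a + 1)*(a + 3)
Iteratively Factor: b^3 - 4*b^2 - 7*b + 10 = (b + 2)*(b^2 - 6*b + 5) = (b - 5)*(b + 2)*(b - 1)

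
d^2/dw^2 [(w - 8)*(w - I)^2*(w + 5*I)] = 12*w^2 + w*(-48 + 18*I) + 18 - 48*I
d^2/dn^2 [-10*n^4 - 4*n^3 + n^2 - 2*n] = -120*n^2 - 24*n + 2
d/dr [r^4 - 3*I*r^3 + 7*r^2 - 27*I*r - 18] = 4*r^3 - 9*I*r^2 + 14*r - 27*I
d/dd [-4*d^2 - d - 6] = -8*d - 1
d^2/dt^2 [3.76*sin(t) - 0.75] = -3.76*sin(t)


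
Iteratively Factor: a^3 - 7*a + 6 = (a - 1)*(a^2 + a - 6) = (a - 1)*(a + 3)*(a - 2)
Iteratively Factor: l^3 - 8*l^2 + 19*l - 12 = (l - 1)*(l^2 - 7*l + 12) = (l - 3)*(l - 1)*(l - 4)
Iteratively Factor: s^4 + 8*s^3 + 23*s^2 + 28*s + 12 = (s + 1)*(s^3 + 7*s^2 + 16*s + 12) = (s + 1)*(s + 2)*(s^2 + 5*s + 6) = (s + 1)*(s + 2)*(s + 3)*(s + 2)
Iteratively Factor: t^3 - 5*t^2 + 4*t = (t)*(t^2 - 5*t + 4) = t*(t - 4)*(t - 1)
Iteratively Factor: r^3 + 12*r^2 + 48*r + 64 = (r + 4)*(r^2 + 8*r + 16) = (r + 4)^2*(r + 4)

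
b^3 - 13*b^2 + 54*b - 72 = (b - 6)*(b - 4)*(b - 3)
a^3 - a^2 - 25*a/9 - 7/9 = (a - 7/3)*(a + 1/3)*(a + 1)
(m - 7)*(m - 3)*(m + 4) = m^3 - 6*m^2 - 19*m + 84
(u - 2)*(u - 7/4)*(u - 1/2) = u^3 - 17*u^2/4 + 43*u/8 - 7/4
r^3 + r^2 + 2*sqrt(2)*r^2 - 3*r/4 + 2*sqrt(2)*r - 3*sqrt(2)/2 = (r - 1/2)*(r + 3/2)*(r + 2*sqrt(2))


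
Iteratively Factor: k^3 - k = (k + 1)*(k^2 - k) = (k - 1)*(k + 1)*(k)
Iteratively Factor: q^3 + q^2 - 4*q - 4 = (q + 1)*(q^2 - 4) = (q + 1)*(q + 2)*(q - 2)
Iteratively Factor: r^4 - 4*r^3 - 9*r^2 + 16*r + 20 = (r - 2)*(r^3 - 2*r^2 - 13*r - 10) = (r - 2)*(r + 2)*(r^2 - 4*r - 5) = (r - 2)*(r + 1)*(r + 2)*(r - 5)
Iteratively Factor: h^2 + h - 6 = (h + 3)*(h - 2)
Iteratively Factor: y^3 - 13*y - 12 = (y - 4)*(y^2 + 4*y + 3) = (y - 4)*(y + 3)*(y + 1)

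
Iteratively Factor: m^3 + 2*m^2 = (m)*(m^2 + 2*m) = m*(m + 2)*(m)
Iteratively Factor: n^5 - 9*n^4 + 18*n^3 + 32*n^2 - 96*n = (n)*(n^4 - 9*n^3 + 18*n^2 + 32*n - 96) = n*(n - 4)*(n^3 - 5*n^2 - 2*n + 24) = n*(n - 4)*(n + 2)*(n^2 - 7*n + 12) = n*(n - 4)^2*(n + 2)*(n - 3)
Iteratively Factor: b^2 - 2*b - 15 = (b + 3)*(b - 5)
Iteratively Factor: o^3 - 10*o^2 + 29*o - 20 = (o - 5)*(o^2 - 5*o + 4) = (o - 5)*(o - 4)*(o - 1)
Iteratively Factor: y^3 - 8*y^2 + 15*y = (y - 3)*(y^2 - 5*y) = (y - 5)*(y - 3)*(y)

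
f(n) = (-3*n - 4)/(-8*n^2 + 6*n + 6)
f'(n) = (-3*n - 4)*(16*n - 6)/(-8*n^2 + 6*n + 6)^2 - 3/(-8*n^2 + 6*n + 6) = (-12*n^2 - 32*n + 3)/(2*(16*n^4 - 24*n^3 - 15*n^2 + 18*n + 9))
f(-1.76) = -0.04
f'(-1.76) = 0.05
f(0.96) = -1.57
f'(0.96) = -4.03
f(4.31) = 0.15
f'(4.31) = -0.05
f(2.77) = 0.32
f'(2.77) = -0.24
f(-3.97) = -0.05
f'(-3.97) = -0.01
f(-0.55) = -8.39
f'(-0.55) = 432.91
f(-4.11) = -0.05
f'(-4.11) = -0.01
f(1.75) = 1.16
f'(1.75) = -2.80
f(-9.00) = -0.03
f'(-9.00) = 0.00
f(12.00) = 0.04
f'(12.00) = 0.00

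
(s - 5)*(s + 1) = s^2 - 4*s - 5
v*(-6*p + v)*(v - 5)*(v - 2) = -6*p*v^3 + 42*p*v^2 - 60*p*v + v^4 - 7*v^3 + 10*v^2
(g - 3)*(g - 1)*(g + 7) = g^3 + 3*g^2 - 25*g + 21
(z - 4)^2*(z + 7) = z^3 - z^2 - 40*z + 112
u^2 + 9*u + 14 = (u + 2)*(u + 7)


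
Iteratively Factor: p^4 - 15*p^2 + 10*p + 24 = (p - 3)*(p^3 + 3*p^2 - 6*p - 8) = (p - 3)*(p + 1)*(p^2 + 2*p - 8) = (p - 3)*(p + 1)*(p + 4)*(p - 2)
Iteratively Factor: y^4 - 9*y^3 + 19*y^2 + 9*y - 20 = (y - 5)*(y^3 - 4*y^2 - y + 4) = (y - 5)*(y + 1)*(y^2 - 5*y + 4) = (y - 5)*(y - 1)*(y + 1)*(y - 4)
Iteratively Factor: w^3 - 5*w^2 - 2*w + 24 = (w - 4)*(w^2 - w - 6) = (w - 4)*(w - 3)*(w + 2)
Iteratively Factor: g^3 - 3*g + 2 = (g - 1)*(g^2 + g - 2) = (g - 1)*(g + 2)*(g - 1)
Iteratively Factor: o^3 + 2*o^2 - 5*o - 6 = (o + 1)*(o^2 + o - 6) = (o + 1)*(o + 3)*(o - 2)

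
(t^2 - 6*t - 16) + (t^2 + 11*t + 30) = 2*t^2 + 5*t + 14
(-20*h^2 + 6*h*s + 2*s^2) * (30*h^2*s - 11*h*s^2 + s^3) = -600*h^4*s + 400*h^3*s^2 - 26*h^2*s^3 - 16*h*s^4 + 2*s^5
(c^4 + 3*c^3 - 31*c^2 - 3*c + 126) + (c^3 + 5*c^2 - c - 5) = c^4 + 4*c^3 - 26*c^2 - 4*c + 121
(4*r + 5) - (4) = 4*r + 1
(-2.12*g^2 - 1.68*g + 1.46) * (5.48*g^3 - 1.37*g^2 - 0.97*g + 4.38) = -11.6176*g^5 - 6.302*g^4 + 12.3588*g^3 - 9.6562*g^2 - 8.7746*g + 6.3948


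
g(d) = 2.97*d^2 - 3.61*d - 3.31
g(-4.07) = 60.58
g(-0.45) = -1.08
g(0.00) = -3.31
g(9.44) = 227.28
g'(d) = 5.94*d - 3.61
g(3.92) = 28.18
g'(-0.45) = -6.28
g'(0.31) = -1.77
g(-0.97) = 2.99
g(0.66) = -4.40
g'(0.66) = 0.31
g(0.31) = -4.14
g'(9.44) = 52.46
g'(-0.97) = -9.37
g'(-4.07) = -27.79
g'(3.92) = 19.67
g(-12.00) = 467.69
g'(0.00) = -3.61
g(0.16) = -3.81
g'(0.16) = -2.66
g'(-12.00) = -74.89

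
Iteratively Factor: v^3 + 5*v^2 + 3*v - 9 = (v + 3)*(v^2 + 2*v - 3) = (v + 3)^2*(v - 1)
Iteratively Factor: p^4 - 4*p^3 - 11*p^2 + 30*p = (p - 2)*(p^3 - 2*p^2 - 15*p) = (p - 5)*(p - 2)*(p^2 + 3*p) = (p - 5)*(p - 2)*(p + 3)*(p)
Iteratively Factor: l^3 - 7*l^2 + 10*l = (l - 5)*(l^2 - 2*l) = l*(l - 5)*(l - 2)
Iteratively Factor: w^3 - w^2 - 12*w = (w - 4)*(w^2 + 3*w) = w*(w - 4)*(w + 3)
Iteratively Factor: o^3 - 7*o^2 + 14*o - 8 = (o - 4)*(o^2 - 3*o + 2) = (o - 4)*(o - 1)*(o - 2)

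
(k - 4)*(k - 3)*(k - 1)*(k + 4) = k^4 - 4*k^3 - 13*k^2 + 64*k - 48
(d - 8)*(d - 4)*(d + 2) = d^3 - 10*d^2 + 8*d + 64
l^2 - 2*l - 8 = (l - 4)*(l + 2)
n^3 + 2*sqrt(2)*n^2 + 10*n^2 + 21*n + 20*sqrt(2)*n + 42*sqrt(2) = (n + 3)*(n + 7)*(n + 2*sqrt(2))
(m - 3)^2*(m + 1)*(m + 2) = m^4 - 3*m^3 - 7*m^2 + 15*m + 18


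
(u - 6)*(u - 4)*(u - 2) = u^3 - 12*u^2 + 44*u - 48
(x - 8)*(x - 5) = x^2 - 13*x + 40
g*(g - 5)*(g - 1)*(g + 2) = g^4 - 4*g^3 - 7*g^2 + 10*g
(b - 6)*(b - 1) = b^2 - 7*b + 6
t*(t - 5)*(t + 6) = t^3 + t^2 - 30*t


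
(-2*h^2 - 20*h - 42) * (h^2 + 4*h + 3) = -2*h^4 - 28*h^3 - 128*h^2 - 228*h - 126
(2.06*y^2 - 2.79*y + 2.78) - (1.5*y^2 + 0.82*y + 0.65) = 0.56*y^2 - 3.61*y + 2.13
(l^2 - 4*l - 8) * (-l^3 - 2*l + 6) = -l^5 + 4*l^4 + 6*l^3 + 14*l^2 - 8*l - 48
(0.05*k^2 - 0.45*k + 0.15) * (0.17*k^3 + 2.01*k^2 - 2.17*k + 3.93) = 0.0085*k^5 + 0.024*k^4 - 0.9875*k^3 + 1.4745*k^2 - 2.094*k + 0.5895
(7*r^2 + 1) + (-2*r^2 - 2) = 5*r^2 - 1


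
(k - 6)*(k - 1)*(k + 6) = k^3 - k^2 - 36*k + 36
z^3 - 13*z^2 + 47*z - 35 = (z - 7)*(z - 5)*(z - 1)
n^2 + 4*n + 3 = (n + 1)*(n + 3)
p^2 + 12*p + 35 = (p + 5)*(p + 7)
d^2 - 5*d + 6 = (d - 3)*(d - 2)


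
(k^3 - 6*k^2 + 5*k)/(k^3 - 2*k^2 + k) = (k - 5)/(k - 1)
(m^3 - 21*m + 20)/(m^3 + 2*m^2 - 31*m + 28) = (m + 5)/(m + 7)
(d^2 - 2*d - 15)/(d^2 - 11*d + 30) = (d + 3)/(d - 6)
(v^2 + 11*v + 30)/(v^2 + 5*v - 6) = (v + 5)/(v - 1)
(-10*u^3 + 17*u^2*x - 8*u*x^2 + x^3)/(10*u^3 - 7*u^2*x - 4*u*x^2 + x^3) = (-2*u + x)/(2*u + x)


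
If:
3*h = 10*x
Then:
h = 10*x/3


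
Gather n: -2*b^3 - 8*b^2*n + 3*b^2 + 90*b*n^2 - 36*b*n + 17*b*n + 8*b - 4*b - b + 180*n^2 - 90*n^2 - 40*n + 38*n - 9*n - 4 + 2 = -2*b^3 + 3*b^2 + 3*b + n^2*(90*b + 90) + n*(-8*b^2 - 19*b - 11) - 2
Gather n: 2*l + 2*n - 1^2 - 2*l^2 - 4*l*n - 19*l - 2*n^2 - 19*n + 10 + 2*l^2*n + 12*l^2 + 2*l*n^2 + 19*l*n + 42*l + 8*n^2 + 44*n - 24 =10*l^2 + 25*l + n^2*(2*l + 6) + n*(2*l^2 + 15*l + 27) - 15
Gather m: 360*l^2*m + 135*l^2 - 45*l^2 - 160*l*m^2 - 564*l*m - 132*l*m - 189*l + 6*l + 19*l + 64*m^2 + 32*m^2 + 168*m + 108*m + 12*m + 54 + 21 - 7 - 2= 90*l^2 - 164*l + m^2*(96 - 160*l) + m*(360*l^2 - 696*l + 288) + 66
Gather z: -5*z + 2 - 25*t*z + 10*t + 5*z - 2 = -25*t*z + 10*t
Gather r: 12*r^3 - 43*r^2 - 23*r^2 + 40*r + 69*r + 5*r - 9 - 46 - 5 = 12*r^3 - 66*r^2 + 114*r - 60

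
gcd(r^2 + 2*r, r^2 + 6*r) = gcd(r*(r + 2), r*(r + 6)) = r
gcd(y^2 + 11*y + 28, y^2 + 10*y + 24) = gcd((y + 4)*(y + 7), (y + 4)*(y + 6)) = y + 4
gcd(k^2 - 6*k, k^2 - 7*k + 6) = k - 6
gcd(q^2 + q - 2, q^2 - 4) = q + 2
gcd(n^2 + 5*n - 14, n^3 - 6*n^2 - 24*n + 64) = n - 2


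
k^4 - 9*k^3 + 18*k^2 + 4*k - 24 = (k - 6)*(k - 2)^2*(k + 1)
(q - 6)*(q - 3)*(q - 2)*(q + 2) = q^4 - 9*q^3 + 14*q^2 + 36*q - 72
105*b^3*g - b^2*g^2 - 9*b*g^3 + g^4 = g*(-7*b + g)*(-5*b + g)*(3*b + g)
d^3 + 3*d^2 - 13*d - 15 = (d - 3)*(d + 1)*(d + 5)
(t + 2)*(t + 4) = t^2 + 6*t + 8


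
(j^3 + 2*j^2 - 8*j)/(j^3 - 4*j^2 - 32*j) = (j - 2)/(j - 8)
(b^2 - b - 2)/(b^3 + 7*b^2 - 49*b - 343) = (b^2 - b - 2)/(b^3 + 7*b^2 - 49*b - 343)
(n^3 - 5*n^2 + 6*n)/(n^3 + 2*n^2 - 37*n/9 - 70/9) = 9*n*(n - 3)/(9*n^2 + 36*n + 35)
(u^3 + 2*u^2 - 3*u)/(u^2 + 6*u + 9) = u*(u - 1)/(u + 3)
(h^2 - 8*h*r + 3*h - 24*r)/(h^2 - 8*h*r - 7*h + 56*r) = (h + 3)/(h - 7)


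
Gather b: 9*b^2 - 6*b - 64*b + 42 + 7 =9*b^2 - 70*b + 49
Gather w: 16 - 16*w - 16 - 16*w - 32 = -32*w - 32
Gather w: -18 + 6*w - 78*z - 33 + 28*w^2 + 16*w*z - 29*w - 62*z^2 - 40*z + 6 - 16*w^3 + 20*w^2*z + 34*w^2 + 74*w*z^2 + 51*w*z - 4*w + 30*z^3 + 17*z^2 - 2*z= -16*w^3 + w^2*(20*z + 62) + w*(74*z^2 + 67*z - 27) + 30*z^3 - 45*z^2 - 120*z - 45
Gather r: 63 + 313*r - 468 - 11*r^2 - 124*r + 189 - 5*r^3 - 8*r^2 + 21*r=-5*r^3 - 19*r^2 + 210*r - 216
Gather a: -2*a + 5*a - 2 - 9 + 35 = 3*a + 24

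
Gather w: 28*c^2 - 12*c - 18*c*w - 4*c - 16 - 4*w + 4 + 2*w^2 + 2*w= 28*c^2 - 16*c + 2*w^2 + w*(-18*c - 2) - 12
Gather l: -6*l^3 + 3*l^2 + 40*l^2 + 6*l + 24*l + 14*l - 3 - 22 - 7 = -6*l^3 + 43*l^2 + 44*l - 32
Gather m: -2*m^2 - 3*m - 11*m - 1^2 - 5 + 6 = -2*m^2 - 14*m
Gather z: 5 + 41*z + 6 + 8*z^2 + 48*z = 8*z^2 + 89*z + 11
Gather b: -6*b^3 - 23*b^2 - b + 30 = -6*b^3 - 23*b^2 - b + 30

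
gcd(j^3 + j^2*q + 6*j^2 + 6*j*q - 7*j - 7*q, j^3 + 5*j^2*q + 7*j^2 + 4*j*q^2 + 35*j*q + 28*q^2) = j^2 + j*q + 7*j + 7*q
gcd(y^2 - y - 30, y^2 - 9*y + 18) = y - 6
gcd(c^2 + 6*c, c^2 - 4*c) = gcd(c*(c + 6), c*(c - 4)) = c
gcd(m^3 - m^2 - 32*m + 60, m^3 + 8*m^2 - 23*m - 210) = m^2 + m - 30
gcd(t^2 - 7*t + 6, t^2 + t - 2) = t - 1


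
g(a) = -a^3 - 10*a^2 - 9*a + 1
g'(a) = -3*a^2 - 20*a - 9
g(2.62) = -109.21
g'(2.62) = -81.99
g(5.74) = -569.26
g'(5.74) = -222.64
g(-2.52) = -23.82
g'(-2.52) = 22.35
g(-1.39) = -3.13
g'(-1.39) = 13.00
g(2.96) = -139.19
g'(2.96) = -94.48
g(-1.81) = -9.54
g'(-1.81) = 17.37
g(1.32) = -30.60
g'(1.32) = -40.63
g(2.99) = -142.04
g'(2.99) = -95.62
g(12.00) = -3275.00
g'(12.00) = -681.00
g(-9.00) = 1.00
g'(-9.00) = -72.00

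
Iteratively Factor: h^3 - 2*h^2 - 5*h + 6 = (h - 1)*(h^2 - h - 6) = (h - 3)*(h - 1)*(h + 2)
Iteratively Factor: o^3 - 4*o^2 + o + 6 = (o + 1)*(o^2 - 5*o + 6) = (o - 2)*(o + 1)*(o - 3)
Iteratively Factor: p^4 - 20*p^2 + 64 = (p - 2)*(p^3 + 2*p^2 - 16*p - 32) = (p - 2)*(p + 4)*(p^2 - 2*p - 8) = (p - 4)*(p - 2)*(p + 4)*(p + 2)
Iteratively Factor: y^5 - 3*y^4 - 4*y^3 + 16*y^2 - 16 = (y + 1)*(y^4 - 4*y^3 + 16*y - 16) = (y - 2)*(y + 1)*(y^3 - 2*y^2 - 4*y + 8) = (y - 2)*(y + 1)*(y + 2)*(y^2 - 4*y + 4) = (y - 2)^2*(y + 1)*(y + 2)*(y - 2)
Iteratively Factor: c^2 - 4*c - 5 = (c + 1)*(c - 5)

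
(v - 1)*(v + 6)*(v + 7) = v^3 + 12*v^2 + 29*v - 42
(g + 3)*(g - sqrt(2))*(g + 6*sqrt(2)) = g^3 + 3*g^2 + 5*sqrt(2)*g^2 - 12*g + 15*sqrt(2)*g - 36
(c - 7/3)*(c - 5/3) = c^2 - 4*c + 35/9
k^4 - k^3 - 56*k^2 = k^2*(k - 8)*(k + 7)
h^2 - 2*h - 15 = (h - 5)*(h + 3)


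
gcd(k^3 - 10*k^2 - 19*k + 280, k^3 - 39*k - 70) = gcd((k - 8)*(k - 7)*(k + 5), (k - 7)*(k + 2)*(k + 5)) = k^2 - 2*k - 35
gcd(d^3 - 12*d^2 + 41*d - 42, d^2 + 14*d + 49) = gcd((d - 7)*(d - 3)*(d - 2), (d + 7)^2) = 1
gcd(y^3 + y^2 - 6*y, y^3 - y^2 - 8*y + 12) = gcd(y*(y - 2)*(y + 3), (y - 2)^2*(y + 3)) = y^2 + y - 6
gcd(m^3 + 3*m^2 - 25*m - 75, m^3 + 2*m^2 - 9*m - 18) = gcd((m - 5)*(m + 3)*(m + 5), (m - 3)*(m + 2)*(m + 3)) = m + 3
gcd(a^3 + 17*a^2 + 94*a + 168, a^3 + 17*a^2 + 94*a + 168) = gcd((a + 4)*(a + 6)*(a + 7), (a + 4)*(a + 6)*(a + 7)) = a^3 + 17*a^2 + 94*a + 168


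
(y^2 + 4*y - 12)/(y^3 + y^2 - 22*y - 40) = (y^2 + 4*y - 12)/(y^3 + y^2 - 22*y - 40)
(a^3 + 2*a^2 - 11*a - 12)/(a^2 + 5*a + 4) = a - 3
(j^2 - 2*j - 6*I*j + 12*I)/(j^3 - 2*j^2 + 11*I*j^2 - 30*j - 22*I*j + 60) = (j - 6*I)/(j^2 + 11*I*j - 30)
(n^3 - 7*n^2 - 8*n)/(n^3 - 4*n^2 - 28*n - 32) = n*(n + 1)/(n^2 + 4*n + 4)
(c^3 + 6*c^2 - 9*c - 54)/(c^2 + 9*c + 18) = c - 3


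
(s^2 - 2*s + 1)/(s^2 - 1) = (s - 1)/(s + 1)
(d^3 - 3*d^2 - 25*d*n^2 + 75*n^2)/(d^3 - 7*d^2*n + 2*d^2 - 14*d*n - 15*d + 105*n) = (d^2 - 25*n^2)/(d^2 - 7*d*n + 5*d - 35*n)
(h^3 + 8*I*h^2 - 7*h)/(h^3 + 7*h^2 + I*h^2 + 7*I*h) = (h + 7*I)/(h + 7)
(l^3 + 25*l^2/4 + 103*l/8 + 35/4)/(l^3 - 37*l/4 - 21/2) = (8*l^2 + 34*l + 35)/(2*(4*l^2 - 8*l - 21))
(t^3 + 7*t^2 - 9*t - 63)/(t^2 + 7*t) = t - 9/t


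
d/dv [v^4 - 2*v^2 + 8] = 4*v*(v^2 - 1)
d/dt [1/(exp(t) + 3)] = -exp(t)/(exp(t) + 3)^2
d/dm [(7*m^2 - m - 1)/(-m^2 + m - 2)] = 3*(2*m^2 - 10*m + 1)/(m^4 - 2*m^3 + 5*m^2 - 4*m + 4)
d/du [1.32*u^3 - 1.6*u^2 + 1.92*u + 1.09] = 3.96*u^2 - 3.2*u + 1.92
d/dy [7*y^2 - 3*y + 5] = 14*y - 3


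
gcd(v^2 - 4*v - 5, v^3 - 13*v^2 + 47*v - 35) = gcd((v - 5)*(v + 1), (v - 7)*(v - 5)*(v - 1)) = v - 5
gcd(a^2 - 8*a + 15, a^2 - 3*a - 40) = 1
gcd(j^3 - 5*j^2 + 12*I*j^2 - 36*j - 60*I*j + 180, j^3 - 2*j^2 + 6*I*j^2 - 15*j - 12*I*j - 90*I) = j^2 + j*(-5 + 6*I) - 30*I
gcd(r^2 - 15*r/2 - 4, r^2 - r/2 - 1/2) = r + 1/2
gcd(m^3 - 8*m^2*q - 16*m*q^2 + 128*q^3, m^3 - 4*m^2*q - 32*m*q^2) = -m^2 + 4*m*q + 32*q^2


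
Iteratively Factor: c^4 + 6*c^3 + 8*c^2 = (c)*(c^3 + 6*c^2 + 8*c) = c*(c + 4)*(c^2 + 2*c) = c*(c + 2)*(c + 4)*(c)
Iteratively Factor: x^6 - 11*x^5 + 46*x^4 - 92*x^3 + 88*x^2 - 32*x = (x - 2)*(x^5 - 9*x^4 + 28*x^3 - 36*x^2 + 16*x) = x*(x - 2)*(x^4 - 9*x^3 + 28*x^2 - 36*x + 16) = x*(x - 2)^2*(x^3 - 7*x^2 + 14*x - 8) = x*(x - 2)^2*(x - 1)*(x^2 - 6*x + 8) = x*(x - 4)*(x - 2)^2*(x - 1)*(x - 2)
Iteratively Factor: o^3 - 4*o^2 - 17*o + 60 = (o + 4)*(o^2 - 8*o + 15) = (o - 5)*(o + 4)*(o - 3)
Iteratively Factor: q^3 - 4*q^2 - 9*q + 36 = (q + 3)*(q^2 - 7*q + 12) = (q - 3)*(q + 3)*(q - 4)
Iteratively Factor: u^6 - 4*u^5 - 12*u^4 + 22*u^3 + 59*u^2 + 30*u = (u - 3)*(u^5 - u^4 - 15*u^3 - 23*u^2 - 10*u) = (u - 3)*(u + 2)*(u^4 - 3*u^3 - 9*u^2 - 5*u) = (u - 3)*(u + 1)*(u + 2)*(u^3 - 4*u^2 - 5*u) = u*(u - 3)*(u + 1)*(u + 2)*(u^2 - 4*u - 5) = u*(u - 3)*(u + 1)^2*(u + 2)*(u - 5)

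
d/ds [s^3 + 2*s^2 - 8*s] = 3*s^2 + 4*s - 8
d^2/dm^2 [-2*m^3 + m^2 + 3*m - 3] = 2 - 12*m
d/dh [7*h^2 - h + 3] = 14*h - 1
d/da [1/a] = -1/a^2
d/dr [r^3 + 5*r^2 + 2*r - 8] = 3*r^2 + 10*r + 2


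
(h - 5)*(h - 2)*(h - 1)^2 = h^4 - 9*h^3 + 25*h^2 - 27*h + 10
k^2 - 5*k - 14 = (k - 7)*(k + 2)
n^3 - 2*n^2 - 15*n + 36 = (n - 3)^2*(n + 4)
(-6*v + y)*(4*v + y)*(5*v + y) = -120*v^3 - 34*v^2*y + 3*v*y^2 + y^3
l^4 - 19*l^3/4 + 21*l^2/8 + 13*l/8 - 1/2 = (l - 4)*(l - 1)*(l - 1/4)*(l + 1/2)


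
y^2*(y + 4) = y^3 + 4*y^2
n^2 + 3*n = n*(n + 3)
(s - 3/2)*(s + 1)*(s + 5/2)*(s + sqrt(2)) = s^4 + sqrt(2)*s^3 + 2*s^3 - 11*s^2/4 + 2*sqrt(2)*s^2 - 11*sqrt(2)*s/4 - 15*s/4 - 15*sqrt(2)/4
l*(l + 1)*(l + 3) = l^3 + 4*l^2 + 3*l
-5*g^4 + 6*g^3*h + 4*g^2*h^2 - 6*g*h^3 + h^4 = (-5*g + h)*(-g + h)^2*(g + h)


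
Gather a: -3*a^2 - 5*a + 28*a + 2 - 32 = -3*a^2 + 23*a - 30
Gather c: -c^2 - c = -c^2 - c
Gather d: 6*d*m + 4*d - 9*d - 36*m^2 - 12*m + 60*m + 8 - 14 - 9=d*(6*m - 5) - 36*m^2 + 48*m - 15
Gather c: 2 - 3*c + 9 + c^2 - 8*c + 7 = c^2 - 11*c + 18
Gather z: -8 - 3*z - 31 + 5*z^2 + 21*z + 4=5*z^2 + 18*z - 35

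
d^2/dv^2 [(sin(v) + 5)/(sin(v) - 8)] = 13*(-8*sin(v) + cos(v)^2 + 1)/(sin(v) - 8)^3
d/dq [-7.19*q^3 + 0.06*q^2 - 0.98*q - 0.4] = -21.57*q^2 + 0.12*q - 0.98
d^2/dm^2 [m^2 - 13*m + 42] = 2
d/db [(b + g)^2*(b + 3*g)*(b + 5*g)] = 4*b^3 + 30*b^2*g + 64*b*g^2 + 38*g^3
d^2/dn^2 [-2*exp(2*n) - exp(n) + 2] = (-8*exp(n) - 1)*exp(n)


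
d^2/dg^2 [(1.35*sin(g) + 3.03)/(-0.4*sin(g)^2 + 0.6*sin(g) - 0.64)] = (0.216*sin(g)^5 + 2.2632*sin(g)^4 - 4.6872*sin(g)^3 - 4.40232*sin(g)^2 + 8.15328*sin(g) - 1.66704)/(0.4*sin(g)^2 - 0.6*sin(g) + 0.64)^3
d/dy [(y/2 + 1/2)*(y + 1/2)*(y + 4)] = 3*y^2/2 + 11*y/2 + 13/4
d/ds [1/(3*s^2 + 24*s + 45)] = 2*(-s - 4)/(3*(s^2 + 8*s + 15)^2)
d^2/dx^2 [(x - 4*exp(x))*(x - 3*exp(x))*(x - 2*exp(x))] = -9*x^2*exp(x) + 104*x*exp(2*x) - 36*x*exp(x) + 6*x - 216*exp(3*x) + 104*exp(2*x) - 18*exp(x)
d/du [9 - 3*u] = -3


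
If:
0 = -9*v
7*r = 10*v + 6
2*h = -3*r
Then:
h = -9/7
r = 6/7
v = 0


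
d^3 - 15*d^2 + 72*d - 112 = (d - 7)*(d - 4)^2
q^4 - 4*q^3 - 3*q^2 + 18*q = q*(q - 3)^2*(q + 2)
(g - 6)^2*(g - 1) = g^3 - 13*g^2 + 48*g - 36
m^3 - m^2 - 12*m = m*(m - 4)*(m + 3)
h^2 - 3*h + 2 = (h - 2)*(h - 1)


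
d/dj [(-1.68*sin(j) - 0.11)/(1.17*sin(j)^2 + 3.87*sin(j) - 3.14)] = (1.9656*sin(j)^2 + 0.2574*sin(j) + 5.7009)*cos(j)/(1.3689*sin(j)^4 + 9.0558*sin(j)^3 + 7.6293*sin(j)^2 - 24.3036*sin(j) + 9.8596)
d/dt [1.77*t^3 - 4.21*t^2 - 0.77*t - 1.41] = 5.31*t^2 - 8.42*t - 0.77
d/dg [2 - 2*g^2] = -4*g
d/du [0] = 0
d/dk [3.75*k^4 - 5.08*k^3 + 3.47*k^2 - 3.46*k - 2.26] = 15.0*k^3 - 15.24*k^2 + 6.94*k - 3.46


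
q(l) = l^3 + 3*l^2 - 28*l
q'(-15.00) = 557.00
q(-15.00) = -2280.00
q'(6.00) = 116.00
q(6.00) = 156.00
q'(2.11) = -1.98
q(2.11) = -36.33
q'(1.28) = -15.40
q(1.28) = -28.83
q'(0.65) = -22.83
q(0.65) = -16.66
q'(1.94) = -5.07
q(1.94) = -35.73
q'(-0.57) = -30.45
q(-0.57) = 16.75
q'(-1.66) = -29.69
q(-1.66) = 50.17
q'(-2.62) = -23.13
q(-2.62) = 75.97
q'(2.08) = -2.54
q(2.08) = -36.26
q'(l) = 3*l^2 + 6*l - 28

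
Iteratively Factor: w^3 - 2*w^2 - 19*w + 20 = (w - 5)*(w^2 + 3*w - 4) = (w - 5)*(w + 4)*(w - 1)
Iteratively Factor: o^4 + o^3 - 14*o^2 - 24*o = (o)*(o^3 + o^2 - 14*o - 24) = o*(o + 3)*(o^2 - 2*o - 8) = o*(o - 4)*(o + 3)*(o + 2)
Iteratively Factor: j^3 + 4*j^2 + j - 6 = (j - 1)*(j^2 + 5*j + 6) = (j - 1)*(j + 2)*(j + 3)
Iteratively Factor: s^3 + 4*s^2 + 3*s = (s + 3)*(s^2 + s) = (s + 1)*(s + 3)*(s)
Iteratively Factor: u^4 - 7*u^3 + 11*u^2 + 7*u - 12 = (u + 1)*(u^3 - 8*u^2 + 19*u - 12) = (u - 3)*(u + 1)*(u^2 - 5*u + 4) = (u - 3)*(u - 1)*(u + 1)*(u - 4)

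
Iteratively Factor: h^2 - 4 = (h - 2)*(h + 2)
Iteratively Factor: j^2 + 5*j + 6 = (j + 2)*(j + 3)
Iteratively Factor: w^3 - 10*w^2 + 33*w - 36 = (w - 3)*(w^2 - 7*w + 12) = (w - 4)*(w - 3)*(w - 3)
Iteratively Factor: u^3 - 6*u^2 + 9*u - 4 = (u - 4)*(u^2 - 2*u + 1) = (u - 4)*(u - 1)*(u - 1)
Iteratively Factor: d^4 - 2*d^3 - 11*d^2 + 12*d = (d - 1)*(d^3 - d^2 - 12*d) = (d - 4)*(d - 1)*(d^2 + 3*d) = d*(d - 4)*(d - 1)*(d + 3)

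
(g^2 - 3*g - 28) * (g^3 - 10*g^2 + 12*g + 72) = g^5 - 13*g^4 + 14*g^3 + 316*g^2 - 552*g - 2016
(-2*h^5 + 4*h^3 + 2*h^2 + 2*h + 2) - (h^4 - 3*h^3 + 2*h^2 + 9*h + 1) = -2*h^5 - h^4 + 7*h^3 - 7*h + 1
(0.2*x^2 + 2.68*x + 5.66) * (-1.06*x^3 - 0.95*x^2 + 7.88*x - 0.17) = -0.212*x^5 - 3.0308*x^4 - 6.9696*x^3 + 15.7074*x^2 + 44.1452*x - 0.9622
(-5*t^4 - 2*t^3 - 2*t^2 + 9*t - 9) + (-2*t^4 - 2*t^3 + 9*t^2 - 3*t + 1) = -7*t^4 - 4*t^3 + 7*t^2 + 6*t - 8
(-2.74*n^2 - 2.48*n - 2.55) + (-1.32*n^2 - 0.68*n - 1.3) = -4.06*n^2 - 3.16*n - 3.85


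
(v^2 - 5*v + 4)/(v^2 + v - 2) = (v - 4)/(v + 2)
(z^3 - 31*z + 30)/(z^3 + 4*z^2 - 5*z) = (z^2 + z - 30)/(z*(z + 5))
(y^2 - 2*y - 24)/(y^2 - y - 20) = (y - 6)/(y - 5)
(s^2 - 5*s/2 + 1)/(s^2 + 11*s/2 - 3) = (s - 2)/(s + 6)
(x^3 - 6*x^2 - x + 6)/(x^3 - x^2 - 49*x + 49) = (x^2 - 5*x - 6)/(x^2 - 49)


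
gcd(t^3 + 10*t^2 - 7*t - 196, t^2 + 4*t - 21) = t + 7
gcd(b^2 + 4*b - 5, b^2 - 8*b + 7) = b - 1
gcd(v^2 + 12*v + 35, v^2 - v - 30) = v + 5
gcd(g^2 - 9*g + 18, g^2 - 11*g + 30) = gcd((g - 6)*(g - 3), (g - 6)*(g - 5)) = g - 6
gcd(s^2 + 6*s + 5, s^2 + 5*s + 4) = s + 1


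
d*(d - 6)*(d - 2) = d^3 - 8*d^2 + 12*d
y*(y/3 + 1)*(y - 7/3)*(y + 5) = y^4/3 + 17*y^3/9 - 11*y^2/9 - 35*y/3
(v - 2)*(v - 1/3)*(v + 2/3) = v^3 - 5*v^2/3 - 8*v/9 + 4/9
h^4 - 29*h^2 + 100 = (h - 5)*(h - 2)*(h + 2)*(h + 5)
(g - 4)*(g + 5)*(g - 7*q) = g^3 - 7*g^2*q + g^2 - 7*g*q - 20*g + 140*q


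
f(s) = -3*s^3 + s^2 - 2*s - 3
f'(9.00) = -713.00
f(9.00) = -2127.00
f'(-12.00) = -1322.00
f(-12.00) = 5349.00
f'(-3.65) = -129.20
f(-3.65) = 163.50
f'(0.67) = -4.70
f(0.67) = -4.79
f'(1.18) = -12.17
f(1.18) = -8.90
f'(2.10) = -37.49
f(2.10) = -30.57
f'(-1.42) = -22.99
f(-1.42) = 10.45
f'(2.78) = -66.00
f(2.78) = -65.29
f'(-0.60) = -6.44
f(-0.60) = -0.79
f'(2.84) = -68.91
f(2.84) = -69.33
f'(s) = -9*s^2 + 2*s - 2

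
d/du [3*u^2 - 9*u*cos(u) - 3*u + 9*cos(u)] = 9*u*sin(u) + 6*u - 9*sqrt(2)*sin(u + pi/4) - 3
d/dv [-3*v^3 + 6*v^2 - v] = -9*v^2 + 12*v - 1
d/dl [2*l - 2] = 2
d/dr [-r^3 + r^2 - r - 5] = -3*r^2 + 2*r - 1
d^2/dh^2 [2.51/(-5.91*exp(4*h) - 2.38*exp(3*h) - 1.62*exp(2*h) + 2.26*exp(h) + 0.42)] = (-2.51*(23.64*exp(3*h) + 7.14*exp(2*h) + 3.24*exp(h) - 2.26)*(47.28*exp(3*h) + 14.28*exp(2*h) + 6.48*exp(h) - 4.52)*exp(h) + (237.3456*exp(3*h) + 53.7642*exp(2*h) + 16.2648*exp(h) - 5.6726)*(5.91*exp(4*h) + 2.38*exp(3*h) + 1.62*exp(2*h) - 2.26*exp(h) - 0.42))*exp(h)/(5.91*exp(4*h) + 2.38*exp(3*h) + 1.62*exp(2*h) - 2.26*exp(h) - 0.42)^3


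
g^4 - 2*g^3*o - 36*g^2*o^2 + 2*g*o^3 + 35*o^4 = (g - 7*o)*(g - o)*(g + o)*(g + 5*o)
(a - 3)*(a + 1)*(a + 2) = a^3 - 7*a - 6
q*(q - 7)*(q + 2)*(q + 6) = q^4 + q^3 - 44*q^2 - 84*q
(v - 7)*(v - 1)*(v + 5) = v^3 - 3*v^2 - 33*v + 35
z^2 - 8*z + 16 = (z - 4)^2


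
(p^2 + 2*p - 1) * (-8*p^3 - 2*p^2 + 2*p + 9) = -8*p^5 - 18*p^4 + 6*p^3 + 15*p^2 + 16*p - 9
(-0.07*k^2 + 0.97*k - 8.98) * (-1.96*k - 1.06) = 0.1372*k^3 - 1.827*k^2 + 16.5726*k + 9.5188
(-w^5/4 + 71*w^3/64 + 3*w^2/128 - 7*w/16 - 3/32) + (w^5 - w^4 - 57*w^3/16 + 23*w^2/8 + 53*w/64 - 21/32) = 3*w^5/4 - w^4 - 157*w^3/64 + 371*w^2/128 + 25*w/64 - 3/4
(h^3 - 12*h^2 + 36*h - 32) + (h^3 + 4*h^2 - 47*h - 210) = 2*h^3 - 8*h^2 - 11*h - 242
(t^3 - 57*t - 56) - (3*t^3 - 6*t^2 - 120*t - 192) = -2*t^3 + 6*t^2 + 63*t + 136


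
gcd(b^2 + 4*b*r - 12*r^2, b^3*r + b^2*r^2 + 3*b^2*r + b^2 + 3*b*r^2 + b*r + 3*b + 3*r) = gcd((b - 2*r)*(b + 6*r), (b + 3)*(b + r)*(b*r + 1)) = 1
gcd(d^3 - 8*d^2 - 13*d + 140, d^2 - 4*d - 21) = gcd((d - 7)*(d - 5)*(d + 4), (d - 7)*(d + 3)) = d - 7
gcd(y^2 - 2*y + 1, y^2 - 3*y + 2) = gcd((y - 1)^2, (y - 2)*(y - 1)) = y - 1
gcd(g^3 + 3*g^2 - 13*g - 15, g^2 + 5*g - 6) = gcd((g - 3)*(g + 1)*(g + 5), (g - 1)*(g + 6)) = 1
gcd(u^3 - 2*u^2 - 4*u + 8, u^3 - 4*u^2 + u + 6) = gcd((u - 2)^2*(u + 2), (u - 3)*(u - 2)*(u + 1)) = u - 2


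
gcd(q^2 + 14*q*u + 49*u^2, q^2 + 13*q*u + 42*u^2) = q + 7*u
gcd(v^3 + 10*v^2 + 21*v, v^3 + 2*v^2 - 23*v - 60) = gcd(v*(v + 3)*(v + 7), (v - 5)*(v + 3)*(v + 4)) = v + 3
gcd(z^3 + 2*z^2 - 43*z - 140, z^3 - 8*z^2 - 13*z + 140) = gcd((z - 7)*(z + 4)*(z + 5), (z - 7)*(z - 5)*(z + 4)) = z^2 - 3*z - 28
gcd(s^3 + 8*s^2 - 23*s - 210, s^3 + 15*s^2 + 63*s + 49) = s + 7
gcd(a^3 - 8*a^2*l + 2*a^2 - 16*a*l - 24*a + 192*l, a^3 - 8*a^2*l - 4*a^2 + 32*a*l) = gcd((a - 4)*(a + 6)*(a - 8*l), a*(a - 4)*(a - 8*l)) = a^2 - 8*a*l - 4*a + 32*l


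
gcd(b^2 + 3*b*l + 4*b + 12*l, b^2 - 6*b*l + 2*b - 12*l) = 1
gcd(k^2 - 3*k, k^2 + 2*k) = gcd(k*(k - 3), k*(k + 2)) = k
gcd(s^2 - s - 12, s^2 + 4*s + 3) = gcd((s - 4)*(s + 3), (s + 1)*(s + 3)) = s + 3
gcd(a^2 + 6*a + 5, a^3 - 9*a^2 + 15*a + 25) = a + 1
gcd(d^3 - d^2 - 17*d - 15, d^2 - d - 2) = d + 1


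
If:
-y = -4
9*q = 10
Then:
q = 10/9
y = 4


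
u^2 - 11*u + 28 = (u - 7)*(u - 4)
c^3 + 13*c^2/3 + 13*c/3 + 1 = (c + 1/3)*(c + 1)*(c + 3)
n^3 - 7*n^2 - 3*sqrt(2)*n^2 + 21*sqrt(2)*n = n*(n - 7)*(n - 3*sqrt(2))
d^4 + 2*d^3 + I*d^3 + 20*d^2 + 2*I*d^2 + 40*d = d*(d + 2)*(d - 4*I)*(d + 5*I)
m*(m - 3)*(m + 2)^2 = m^4 + m^3 - 8*m^2 - 12*m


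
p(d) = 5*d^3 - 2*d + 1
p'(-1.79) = 46.06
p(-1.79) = -24.10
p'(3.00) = 133.00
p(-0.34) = 1.48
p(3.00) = 130.00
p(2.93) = 120.91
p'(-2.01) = 58.60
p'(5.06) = 382.05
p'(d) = 15*d^2 - 2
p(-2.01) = -35.58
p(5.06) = 638.65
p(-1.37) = -9.12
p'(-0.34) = -0.27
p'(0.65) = 4.34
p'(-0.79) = 7.36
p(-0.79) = 0.11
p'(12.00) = 2158.00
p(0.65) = 1.07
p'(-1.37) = 26.15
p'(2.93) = 126.77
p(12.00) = 8617.00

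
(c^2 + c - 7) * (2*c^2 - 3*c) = 2*c^4 - c^3 - 17*c^2 + 21*c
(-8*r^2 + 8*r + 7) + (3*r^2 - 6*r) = -5*r^2 + 2*r + 7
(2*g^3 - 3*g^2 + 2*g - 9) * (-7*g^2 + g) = -14*g^5 + 23*g^4 - 17*g^3 + 65*g^2 - 9*g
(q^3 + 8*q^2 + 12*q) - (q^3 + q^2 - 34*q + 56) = 7*q^2 + 46*q - 56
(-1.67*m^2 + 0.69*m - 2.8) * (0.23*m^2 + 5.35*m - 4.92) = -0.3841*m^4 - 8.7758*m^3 + 11.2639*m^2 - 18.3748*m + 13.776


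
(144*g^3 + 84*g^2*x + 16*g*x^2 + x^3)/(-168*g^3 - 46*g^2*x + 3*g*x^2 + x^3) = (6*g + x)/(-7*g + x)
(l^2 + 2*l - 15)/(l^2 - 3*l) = (l + 5)/l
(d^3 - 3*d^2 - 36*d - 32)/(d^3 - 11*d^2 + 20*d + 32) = (d + 4)/(d - 4)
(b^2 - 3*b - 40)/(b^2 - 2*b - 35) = (b - 8)/(b - 7)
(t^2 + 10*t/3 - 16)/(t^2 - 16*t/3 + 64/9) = 3*(t + 6)/(3*t - 8)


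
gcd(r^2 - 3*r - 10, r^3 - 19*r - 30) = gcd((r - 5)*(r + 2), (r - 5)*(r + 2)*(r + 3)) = r^2 - 3*r - 10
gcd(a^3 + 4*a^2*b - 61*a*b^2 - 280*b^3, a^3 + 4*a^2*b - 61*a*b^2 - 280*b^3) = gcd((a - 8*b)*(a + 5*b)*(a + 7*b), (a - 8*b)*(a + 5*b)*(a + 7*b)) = a^3 + 4*a^2*b - 61*a*b^2 - 280*b^3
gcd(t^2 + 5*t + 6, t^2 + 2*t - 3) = t + 3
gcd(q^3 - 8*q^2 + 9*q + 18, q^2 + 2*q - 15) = q - 3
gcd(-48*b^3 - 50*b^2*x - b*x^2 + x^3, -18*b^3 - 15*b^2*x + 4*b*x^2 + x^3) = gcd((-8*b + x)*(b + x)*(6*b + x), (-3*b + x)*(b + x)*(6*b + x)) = 6*b^2 + 7*b*x + x^2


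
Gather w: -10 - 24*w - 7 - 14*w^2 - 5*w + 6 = -14*w^2 - 29*w - 11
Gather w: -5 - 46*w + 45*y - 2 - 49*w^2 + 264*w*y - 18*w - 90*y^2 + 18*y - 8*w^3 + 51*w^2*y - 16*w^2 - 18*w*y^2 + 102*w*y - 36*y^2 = -8*w^3 + w^2*(51*y - 65) + w*(-18*y^2 + 366*y - 64) - 126*y^2 + 63*y - 7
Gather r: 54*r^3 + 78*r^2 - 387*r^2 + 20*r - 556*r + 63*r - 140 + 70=54*r^3 - 309*r^2 - 473*r - 70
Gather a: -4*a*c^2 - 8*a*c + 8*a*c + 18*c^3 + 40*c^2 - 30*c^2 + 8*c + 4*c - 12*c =-4*a*c^2 + 18*c^3 + 10*c^2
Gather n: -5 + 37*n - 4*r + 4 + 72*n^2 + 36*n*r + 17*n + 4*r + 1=72*n^2 + n*(36*r + 54)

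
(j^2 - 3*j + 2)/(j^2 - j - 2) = (j - 1)/(j + 1)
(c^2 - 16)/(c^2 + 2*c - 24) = (c + 4)/(c + 6)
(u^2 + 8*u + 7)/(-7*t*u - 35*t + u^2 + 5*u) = (-u^2 - 8*u - 7)/(7*t*u + 35*t - u^2 - 5*u)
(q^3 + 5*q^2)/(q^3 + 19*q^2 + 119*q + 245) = q^2/(q^2 + 14*q + 49)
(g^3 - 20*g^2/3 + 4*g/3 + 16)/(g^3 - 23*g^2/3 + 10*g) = (3*g^2 - 2*g - 8)/(g*(3*g - 5))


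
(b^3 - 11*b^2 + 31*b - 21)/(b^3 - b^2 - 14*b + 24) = (b^2 - 8*b + 7)/(b^2 + 2*b - 8)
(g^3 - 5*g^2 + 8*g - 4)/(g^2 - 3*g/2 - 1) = 2*(g^2 - 3*g + 2)/(2*g + 1)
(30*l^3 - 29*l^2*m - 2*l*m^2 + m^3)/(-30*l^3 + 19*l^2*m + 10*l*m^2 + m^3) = (-6*l + m)/(6*l + m)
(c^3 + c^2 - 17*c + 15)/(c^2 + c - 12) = (c^2 + 4*c - 5)/(c + 4)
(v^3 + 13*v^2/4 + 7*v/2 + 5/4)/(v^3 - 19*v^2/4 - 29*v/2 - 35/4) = (v + 1)/(v - 7)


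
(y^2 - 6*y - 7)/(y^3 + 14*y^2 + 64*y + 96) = (y^2 - 6*y - 7)/(y^3 + 14*y^2 + 64*y + 96)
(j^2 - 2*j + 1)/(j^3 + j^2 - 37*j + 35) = (j - 1)/(j^2 + 2*j - 35)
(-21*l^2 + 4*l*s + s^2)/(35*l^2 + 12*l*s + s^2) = (-3*l + s)/(5*l + s)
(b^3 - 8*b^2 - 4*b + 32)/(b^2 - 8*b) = b - 4/b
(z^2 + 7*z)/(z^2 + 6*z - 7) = z/(z - 1)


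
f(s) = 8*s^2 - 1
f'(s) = 16*s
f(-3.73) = 110.30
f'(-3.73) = -59.68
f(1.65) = 20.78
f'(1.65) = 26.40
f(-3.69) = 107.93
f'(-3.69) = -59.04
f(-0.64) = 2.28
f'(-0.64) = -10.24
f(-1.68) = 21.58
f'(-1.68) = -26.88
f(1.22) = 10.91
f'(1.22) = 19.52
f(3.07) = 74.40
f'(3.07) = 49.12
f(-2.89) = 65.82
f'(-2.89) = -46.24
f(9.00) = 647.00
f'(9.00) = 144.00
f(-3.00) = 71.00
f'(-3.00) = -48.00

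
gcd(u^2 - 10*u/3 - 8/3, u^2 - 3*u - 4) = u - 4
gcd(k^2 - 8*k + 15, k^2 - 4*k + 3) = k - 3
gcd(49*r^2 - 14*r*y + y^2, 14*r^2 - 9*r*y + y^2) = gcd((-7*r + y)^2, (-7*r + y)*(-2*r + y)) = -7*r + y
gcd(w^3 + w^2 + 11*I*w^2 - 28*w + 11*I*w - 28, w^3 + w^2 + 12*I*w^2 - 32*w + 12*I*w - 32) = w^2 + w*(1 + 4*I) + 4*I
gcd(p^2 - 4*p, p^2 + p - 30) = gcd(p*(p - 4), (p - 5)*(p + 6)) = 1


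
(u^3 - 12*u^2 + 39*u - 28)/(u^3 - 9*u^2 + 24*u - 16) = (u - 7)/(u - 4)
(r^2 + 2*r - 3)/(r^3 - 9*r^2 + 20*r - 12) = (r + 3)/(r^2 - 8*r + 12)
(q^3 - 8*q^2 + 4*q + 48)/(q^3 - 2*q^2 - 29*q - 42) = (q^2 - 10*q + 24)/(q^2 - 4*q - 21)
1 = 1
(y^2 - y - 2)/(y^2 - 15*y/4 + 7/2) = 4*(y + 1)/(4*y - 7)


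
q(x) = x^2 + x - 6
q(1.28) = -3.08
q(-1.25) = -5.69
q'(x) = 2*x + 1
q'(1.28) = 3.56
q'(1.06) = 3.12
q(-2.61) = -1.80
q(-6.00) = 24.00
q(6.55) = 43.45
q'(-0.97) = -0.94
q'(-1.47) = -1.94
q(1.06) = -3.82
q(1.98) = -0.10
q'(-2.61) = -4.22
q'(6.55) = 14.10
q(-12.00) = 126.00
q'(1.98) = 4.96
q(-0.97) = -6.03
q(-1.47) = -5.31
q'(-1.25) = -1.50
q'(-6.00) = -11.00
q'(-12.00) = -23.00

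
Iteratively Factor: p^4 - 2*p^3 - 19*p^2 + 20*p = (p - 1)*(p^3 - p^2 - 20*p) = (p - 1)*(p + 4)*(p^2 - 5*p) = (p - 5)*(p - 1)*(p + 4)*(p)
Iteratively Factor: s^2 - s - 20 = (s - 5)*(s + 4)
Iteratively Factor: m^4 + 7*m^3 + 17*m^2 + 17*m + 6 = (m + 3)*(m^3 + 4*m^2 + 5*m + 2) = (m + 1)*(m + 3)*(m^2 + 3*m + 2) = (m + 1)^2*(m + 3)*(m + 2)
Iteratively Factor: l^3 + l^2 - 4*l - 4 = (l + 1)*(l^2 - 4) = (l - 2)*(l + 1)*(l + 2)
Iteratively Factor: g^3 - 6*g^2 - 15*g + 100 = (g - 5)*(g^2 - g - 20) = (g - 5)^2*(g + 4)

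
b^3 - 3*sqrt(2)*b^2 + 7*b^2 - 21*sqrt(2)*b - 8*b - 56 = (b + 7)*(b - 4*sqrt(2))*(b + sqrt(2))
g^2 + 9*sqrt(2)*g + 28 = (g + 2*sqrt(2))*(g + 7*sqrt(2))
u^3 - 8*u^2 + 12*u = u*(u - 6)*(u - 2)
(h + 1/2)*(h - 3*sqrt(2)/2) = h^2 - 3*sqrt(2)*h/2 + h/2 - 3*sqrt(2)/4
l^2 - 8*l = l*(l - 8)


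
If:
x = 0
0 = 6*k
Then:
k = 0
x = 0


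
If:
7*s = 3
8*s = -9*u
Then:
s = 3/7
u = -8/21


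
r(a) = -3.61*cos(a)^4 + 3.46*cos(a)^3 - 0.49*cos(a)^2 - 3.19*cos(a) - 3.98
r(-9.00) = -6.59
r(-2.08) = -3.15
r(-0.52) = -6.90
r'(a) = 14.44*sin(a)*cos(a)^3 - 10.38*sin(a)*cos(a)^2 + 0.98*sin(a)*cos(a) + 3.19*sin(a)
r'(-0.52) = -2.81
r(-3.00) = -8.13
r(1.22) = -5.04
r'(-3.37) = -4.75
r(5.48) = -6.11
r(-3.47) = -7.23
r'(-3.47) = -6.22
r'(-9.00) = 7.11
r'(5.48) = -2.66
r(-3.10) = -8.33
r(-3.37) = -7.78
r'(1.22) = 2.71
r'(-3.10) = 0.94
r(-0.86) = -5.96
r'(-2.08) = 1.25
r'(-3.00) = 3.10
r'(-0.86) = -2.59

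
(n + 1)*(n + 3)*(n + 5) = n^3 + 9*n^2 + 23*n + 15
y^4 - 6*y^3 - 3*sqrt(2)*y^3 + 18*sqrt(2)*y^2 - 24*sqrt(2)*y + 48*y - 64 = (y - 4)*(y - 2)*(y - 4*sqrt(2))*(y + sqrt(2))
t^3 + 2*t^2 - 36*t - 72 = (t - 6)*(t + 2)*(t + 6)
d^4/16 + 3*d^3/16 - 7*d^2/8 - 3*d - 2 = (d/4 + 1/4)*(d/4 + 1/2)*(d - 4)*(d + 4)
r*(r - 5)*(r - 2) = r^3 - 7*r^2 + 10*r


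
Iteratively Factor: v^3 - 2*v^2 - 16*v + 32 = (v + 4)*(v^2 - 6*v + 8) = (v - 4)*(v + 4)*(v - 2)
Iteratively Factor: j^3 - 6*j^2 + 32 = (j + 2)*(j^2 - 8*j + 16) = (j - 4)*(j + 2)*(j - 4)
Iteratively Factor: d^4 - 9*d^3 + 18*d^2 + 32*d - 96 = (d - 3)*(d^3 - 6*d^2 + 32) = (d - 4)*(d - 3)*(d^2 - 2*d - 8) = (d - 4)*(d - 3)*(d + 2)*(d - 4)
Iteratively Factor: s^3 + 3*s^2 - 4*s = (s)*(s^2 + 3*s - 4) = s*(s - 1)*(s + 4)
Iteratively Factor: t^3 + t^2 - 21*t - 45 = (t - 5)*(t^2 + 6*t + 9) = (t - 5)*(t + 3)*(t + 3)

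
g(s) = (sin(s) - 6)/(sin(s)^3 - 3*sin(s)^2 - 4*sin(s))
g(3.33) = -9.71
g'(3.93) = -9.57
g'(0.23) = -27.19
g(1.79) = 0.86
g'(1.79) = 0.26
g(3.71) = -5.80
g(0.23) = 5.47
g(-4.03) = 1.18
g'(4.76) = 51887.77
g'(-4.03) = 1.28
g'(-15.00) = -6.01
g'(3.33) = 39.92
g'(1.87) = 0.37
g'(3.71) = -1.18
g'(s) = (sin(s) - 6)*(-3*sin(s)^2*cos(s) + 6*sin(s)*cos(s) + 4*cos(s))/(sin(s)^3 - 3*sin(s)^2 - 4*sin(s))^2 + cos(s)/(sin(s)^3 - 3*sin(s)^2 - 4*sin(s))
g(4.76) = -1236.93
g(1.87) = 0.89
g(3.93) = -6.91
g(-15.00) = -6.29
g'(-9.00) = 4.35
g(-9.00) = -6.00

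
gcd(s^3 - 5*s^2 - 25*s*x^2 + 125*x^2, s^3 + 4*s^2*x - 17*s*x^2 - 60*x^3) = s + 5*x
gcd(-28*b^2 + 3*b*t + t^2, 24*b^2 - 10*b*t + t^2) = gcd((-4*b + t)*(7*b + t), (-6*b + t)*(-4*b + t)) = -4*b + t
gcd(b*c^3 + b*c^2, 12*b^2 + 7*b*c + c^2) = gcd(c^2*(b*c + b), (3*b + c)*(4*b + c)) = 1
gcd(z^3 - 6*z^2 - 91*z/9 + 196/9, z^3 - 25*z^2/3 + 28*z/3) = z^2 - 25*z/3 + 28/3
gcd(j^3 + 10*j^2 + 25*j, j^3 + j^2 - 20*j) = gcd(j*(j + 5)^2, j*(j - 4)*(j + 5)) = j^2 + 5*j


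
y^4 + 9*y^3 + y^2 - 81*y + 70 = (y - 2)*(y - 1)*(y + 5)*(y + 7)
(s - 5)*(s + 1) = s^2 - 4*s - 5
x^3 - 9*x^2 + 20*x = x*(x - 5)*(x - 4)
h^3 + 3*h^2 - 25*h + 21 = (h - 3)*(h - 1)*(h + 7)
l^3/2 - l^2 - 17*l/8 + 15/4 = (l/2 + 1)*(l - 5/2)*(l - 3/2)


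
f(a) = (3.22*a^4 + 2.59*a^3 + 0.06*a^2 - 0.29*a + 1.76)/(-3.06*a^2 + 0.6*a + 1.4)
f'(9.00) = -19.98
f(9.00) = -95.49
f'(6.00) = -13.65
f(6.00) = -45.02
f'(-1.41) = 1.48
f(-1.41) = -1.40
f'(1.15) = 3.44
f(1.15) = -5.66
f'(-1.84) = 2.68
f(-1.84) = -2.31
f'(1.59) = -3.02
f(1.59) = -6.03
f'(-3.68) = 6.70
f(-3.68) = -11.01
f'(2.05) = -4.83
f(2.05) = -7.88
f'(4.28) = -10.00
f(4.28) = -24.67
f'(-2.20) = 3.52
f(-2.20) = -3.43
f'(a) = (6.12*a - 0.6)*(3.22*a^4 + 2.59*a^3 + 0.06*a^2 - 0.29*a + 1.76)/(-3.06*a^2 + 0.6*a + 1.4)^2 + (12.88*a^3 + 7.77*a^2 + 0.12*a - 0.29)/(-3.06*a^2 + 0.6*a + 1.4)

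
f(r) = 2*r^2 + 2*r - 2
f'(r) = 4*r + 2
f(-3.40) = 14.32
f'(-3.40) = -11.60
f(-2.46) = 5.18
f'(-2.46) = -7.84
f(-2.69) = 7.09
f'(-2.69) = -8.76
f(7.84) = 136.61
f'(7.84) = 33.36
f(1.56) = 5.99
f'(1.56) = 8.24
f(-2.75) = 7.62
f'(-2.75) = -9.00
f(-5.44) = 46.31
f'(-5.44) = -19.76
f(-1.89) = 1.36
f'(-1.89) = -5.56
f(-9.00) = 142.00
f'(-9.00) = -34.00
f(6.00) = 82.00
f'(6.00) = 26.00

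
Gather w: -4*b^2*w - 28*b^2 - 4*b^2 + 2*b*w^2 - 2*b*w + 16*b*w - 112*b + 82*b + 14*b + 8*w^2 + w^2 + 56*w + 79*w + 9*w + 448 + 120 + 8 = -32*b^2 - 16*b + w^2*(2*b + 9) + w*(-4*b^2 + 14*b + 144) + 576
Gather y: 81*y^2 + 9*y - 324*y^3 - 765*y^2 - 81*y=-324*y^3 - 684*y^2 - 72*y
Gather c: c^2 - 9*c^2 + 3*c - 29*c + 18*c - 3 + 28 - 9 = -8*c^2 - 8*c + 16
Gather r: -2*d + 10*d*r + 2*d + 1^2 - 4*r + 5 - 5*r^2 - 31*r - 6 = -5*r^2 + r*(10*d - 35)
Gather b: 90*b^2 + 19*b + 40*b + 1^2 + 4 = 90*b^2 + 59*b + 5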